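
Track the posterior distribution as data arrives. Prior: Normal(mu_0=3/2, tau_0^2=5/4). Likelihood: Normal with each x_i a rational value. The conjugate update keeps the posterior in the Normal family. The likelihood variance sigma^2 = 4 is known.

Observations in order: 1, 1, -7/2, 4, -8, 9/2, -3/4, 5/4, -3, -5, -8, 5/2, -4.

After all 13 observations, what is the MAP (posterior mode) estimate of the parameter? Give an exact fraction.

-22/27

obs 1: x=1 → posterior Normal(29/21, 20/21)
obs 2: x=1 → posterior Normal(17/13, 10/13)
obs 3: x=-7/2 → posterior Normal(33/62, 20/31)
obs 4: x=4 → posterior Normal(73/72, 5/9)
obs 5: x=-8 → posterior Normal(-7/82, 20/41)
obs 6: x=9/2 → posterior Normal(19/46, 10/23)
obs 7: x=-3/4 → posterior Normal(61/204, 20/51)
obs 8: x=5/4 → posterior Normal(43/112, 5/14)
obs 9: x=-3 → posterior Normal(13/122, 20/61)
obs 10: x=-5 → posterior Normal(-37/132, 10/33)
obs 11: x=-8 → posterior Normal(-117/142, 20/71)
obs 12: x=5/2 → posterior Normal(-23/38, 5/19)
obs 13: x=-4 → posterior Normal(-22/27, 20/81)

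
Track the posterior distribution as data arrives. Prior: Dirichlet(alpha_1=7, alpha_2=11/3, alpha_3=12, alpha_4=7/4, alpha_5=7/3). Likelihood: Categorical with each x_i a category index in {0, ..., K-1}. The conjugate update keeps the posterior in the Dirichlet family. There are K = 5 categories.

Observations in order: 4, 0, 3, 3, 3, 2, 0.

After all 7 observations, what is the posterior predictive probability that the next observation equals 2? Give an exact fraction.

obs 1: x=4 → posterior Dirichlet(7, 11/3, 12, 7/4, 10/3)
obs 2: x=0 → posterior Dirichlet(8, 11/3, 12, 7/4, 10/3)
obs 3: x=3 → posterior Dirichlet(8, 11/3, 12, 11/4, 10/3)
obs 4: x=3 → posterior Dirichlet(8, 11/3, 12, 15/4, 10/3)
obs 5: x=3 → posterior Dirichlet(8, 11/3, 12, 19/4, 10/3)
obs 6: x=2 → posterior Dirichlet(8, 11/3, 13, 19/4, 10/3)
obs 7: x=0 → posterior Dirichlet(9, 11/3, 13, 19/4, 10/3)

52/135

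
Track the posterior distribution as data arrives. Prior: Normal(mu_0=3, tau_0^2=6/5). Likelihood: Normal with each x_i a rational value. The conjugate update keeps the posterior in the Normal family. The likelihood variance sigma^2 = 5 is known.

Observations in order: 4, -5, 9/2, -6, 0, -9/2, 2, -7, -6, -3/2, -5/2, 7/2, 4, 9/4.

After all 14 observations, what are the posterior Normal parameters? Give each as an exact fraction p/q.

obs 1: x=4 → posterior Normal(99/31, 30/31)
obs 2: x=-5 → posterior Normal(69/37, 30/37)
obs 3: x=9/2 → posterior Normal(96/43, 30/43)
obs 4: x=-6 → posterior Normal(60/49, 30/49)
obs 5: x=0 → posterior Normal(12/11, 6/11)
obs 6: x=-9/2 → posterior Normal(33/61, 30/61)
obs 7: x=2 → posterior Normal(45/67, 30/67)
obs 8: x=-7 → posterior Normal(3/73, 30/73)
obs 9: x=-6 → posterior Normal(-33/79, 30/79)
obs 10: x=-3/2 → posterior Normal(-42/85, 6/17)
obs 11: x=-5/2 → posterior Normal(-57/91, 30/91)
obs 12: x=7/2 → posterior Normal(-36/97, 30/97)
obs 13: x=4 → posterior Normal(-12/103, 30/103)
obs 14: x=9/4 → posterior Normal(3/218, 30/109)

mu_0=3/218, tau_0^2=30/109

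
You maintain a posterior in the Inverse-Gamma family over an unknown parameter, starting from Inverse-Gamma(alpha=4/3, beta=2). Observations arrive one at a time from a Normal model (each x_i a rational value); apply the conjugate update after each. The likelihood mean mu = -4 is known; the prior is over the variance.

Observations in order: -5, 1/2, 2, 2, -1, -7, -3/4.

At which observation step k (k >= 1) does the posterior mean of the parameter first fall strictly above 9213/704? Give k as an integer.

obs 1: x=-5 → posterior Inverse-Gamma(11/6, 5/2)
obs 2: x=1/2 → posterior Inverse-Gamma(7/3, 101/8)
obs 3: x=2 → posterior Inverse-Gamma(17/6, 245/8)
obs 4: x=2 → posterior Inverse-Gamma(10/3, 389/8)
obs 5: x=-1 → posterior Inverse-Gamma(23/6, 425/8)
obs 6: x=-7 → posterior Inverse-Gamma(13/3, 461/8)
obs 7: x=-3/4 → posterior Inverse-Gamma(29/6, 2013/32)

k = 3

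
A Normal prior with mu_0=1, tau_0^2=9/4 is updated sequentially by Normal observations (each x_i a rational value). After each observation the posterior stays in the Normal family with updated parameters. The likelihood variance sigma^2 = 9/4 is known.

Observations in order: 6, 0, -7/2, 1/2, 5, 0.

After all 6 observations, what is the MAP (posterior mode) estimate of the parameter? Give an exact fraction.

9/7

obs 1: x=6 → posterior Normal(7/2, 9/8)
obs 2: x=0 → posterior Normal(7/3, 3/4)
obs 3: x=-7/2 → posterior Normal(7/8, 9/16)
obs 4: x=1/2 → posterior Normal(4/5, 9/20)
obs 5: x=5 → posterior Normal(3/2, 3/8)
obs 6: x=0 → posterior Normal(9/7, 9/28)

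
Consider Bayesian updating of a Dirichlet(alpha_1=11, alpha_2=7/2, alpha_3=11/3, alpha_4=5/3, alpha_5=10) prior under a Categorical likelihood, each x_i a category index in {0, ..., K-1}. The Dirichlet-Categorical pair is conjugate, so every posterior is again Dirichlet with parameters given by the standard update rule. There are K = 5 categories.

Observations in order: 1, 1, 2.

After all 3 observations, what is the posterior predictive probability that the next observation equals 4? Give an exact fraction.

obs 1: x=1 → posterior Dirichlet(11, 9/2, 11/3, 5/3, 10)
obs 2: x=1 → posterior Dirichlet(11, 11/2, 11/3, 5/3, 10)
obs 3: x=2 → posterior Dirichlet(11, 11/2, 14/3, 5/3, 10)

60/197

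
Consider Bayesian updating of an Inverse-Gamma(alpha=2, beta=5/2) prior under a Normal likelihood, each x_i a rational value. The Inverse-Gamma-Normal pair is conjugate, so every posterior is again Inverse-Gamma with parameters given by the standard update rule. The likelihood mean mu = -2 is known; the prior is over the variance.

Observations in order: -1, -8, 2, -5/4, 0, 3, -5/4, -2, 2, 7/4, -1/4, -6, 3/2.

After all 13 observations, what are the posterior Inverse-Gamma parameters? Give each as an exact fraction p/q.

obs 1: x=-1 → posterior Inverse-Gamma(5/2, 3)
obs 2: x=-8 → posterior Inverse-Gamma(3, 21)
obs 3: x=2 → posterior Inverse-Gamma(7/2, 29)
obs 4: x=-5/4 → posterior Inverse-Gamma(4, 937/32)
obs 5: x=0 → posterior Inverse-Gamma(9/2, 1001/32)
obs 6: x=3 → posterior Inverse-Gamma(5, 1401/32)
obs 7: x=-5/4 → posterior Inverse-Gamma(11/2, 705/16)
obs 8: x=-2 → posterior Inverse-Gamma(6, 705/16)
obs 9: x=2 → posterior Inverse-Gamma(13/2, 833/16)
obs 10: x=7/4 → posterior Inverse-Gamma(7, 1891/32)
obs 11: x=-1/4 → posterior Inverse-Gamma(15/2, 485/8)
obs 12: x=-6 → posterior Inverse-Gamma(8, 549/8)
obs 13: x=3/2 → posterior Inverse-Gamma(17/2, 299/4)

alpha=17/2, beta=299/4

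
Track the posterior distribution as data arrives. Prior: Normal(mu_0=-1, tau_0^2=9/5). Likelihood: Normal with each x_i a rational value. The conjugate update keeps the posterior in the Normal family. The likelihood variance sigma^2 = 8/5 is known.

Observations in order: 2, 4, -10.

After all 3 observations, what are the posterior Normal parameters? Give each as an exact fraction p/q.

obs 1: x=2 → posterior Normal(10/17, 72/85)
obs 2: x=4 → posterior Normal(23/13, 36/65)
obs 3: x=-10 → posterior Normal(-44/35, 72/175)

mu_0=-44/35, tau_0^2=72/175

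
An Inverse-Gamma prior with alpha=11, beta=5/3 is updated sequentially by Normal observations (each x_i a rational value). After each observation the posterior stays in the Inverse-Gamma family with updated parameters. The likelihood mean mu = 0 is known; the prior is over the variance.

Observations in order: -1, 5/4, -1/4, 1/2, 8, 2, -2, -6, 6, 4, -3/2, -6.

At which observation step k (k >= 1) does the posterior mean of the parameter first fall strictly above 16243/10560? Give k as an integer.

k = 5

obs 1: x=-1 → posterior Inverse-Gamma(23/2, 13/6)
obs 2: x=5/4 → posterior Inverse-Gamma(12, 283/96)
obs 3: x=-1/4 → posterior Inverse-Gamma(25/2, 143/48)
obs 4: x=1/2 → posterior Inverse-Gamma(13, 149/48)
obs 5: x=8 → posterior Inverse-Gamma(27/2, 1685/48)
obs 6: x=2 → posterior Inverse-Gamma(14, 1781/48)
obs 7: x=-2 → posterior Inverse-Gamma(29/2, 1877/48)
obs 8: x=-6 → posterior Inverse-Gamma(15, 2741/48)
obs 9: x=6 → posterior Inverse-Gamma(31/2, 3605/48)
obs 10: x=4 → posterior Inverse-Gamma(16, 3989/48)
obs 11: x=-3/2 → posterior Inverse-Gamma(33/2, 4043/48)
obs 12: x=-6 → posterior Inverse-Gamma(17, 4907/48)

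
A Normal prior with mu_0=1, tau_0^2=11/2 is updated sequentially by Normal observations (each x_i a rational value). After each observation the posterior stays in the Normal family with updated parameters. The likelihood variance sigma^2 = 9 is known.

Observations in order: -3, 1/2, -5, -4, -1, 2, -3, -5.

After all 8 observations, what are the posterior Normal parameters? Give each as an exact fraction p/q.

obs 1: x=-3 → posterior Normal(-15/29, 99/29)
obs 2: x=1/2 → posterior Normal(-19/80, 99/40)
obs 3: x=-5 → posterior Normal(-43/34, 33/17)
obs 4: x=-4 → posterior Normal(-7/4, 99/62)
obs 5: x=-1 → posterior Normal(-239/146, 99/73)
obs 6: x=2 → posterior Normal(-65/56, 33/28)
obs 7: x=-3 → posterior Normal(-261/190, 99/95)
obs 8: x=-5 → posterior Normal(-7/4, 99/106)

mu_0=-7/4, tau_0^2=99/106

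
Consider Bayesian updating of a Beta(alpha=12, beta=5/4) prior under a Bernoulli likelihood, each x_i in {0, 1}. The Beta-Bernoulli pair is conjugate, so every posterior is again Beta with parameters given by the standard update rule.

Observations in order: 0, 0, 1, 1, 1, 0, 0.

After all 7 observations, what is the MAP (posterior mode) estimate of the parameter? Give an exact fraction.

56/73

obs 1: x=0 → posterior Beta(12, 9/4)
obs 2: x=0 → posterior Beta(12, 13/4)
obs 3: x=1 → posterior Beta(13, 13/4)
obs 4: x=1 → posterior Beta(14, 13/4)
obs 5: x=1 → posterior Beta(15, 13/4)
obs 6: x=0 → posterior Beta(15, 17/4)
obs 7: x=0 → posterior Beta(15, 21/4)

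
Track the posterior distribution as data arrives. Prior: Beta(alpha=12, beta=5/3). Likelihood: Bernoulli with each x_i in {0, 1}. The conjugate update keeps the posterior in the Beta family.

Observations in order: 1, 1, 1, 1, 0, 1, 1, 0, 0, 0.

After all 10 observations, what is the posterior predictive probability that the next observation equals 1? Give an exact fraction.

obs 1: x=1 → posterior Beta(13, 5/3)
obs 2: x=1 → posterior Beta(14, 5/3)
obs 3: x=1 → posterior Beta(15, 5/3)
obs 4: x=1 → posterior Beta(16, 5/3)
obs 5: x=0 → posterior Beta(16, 8/3)
obs 6: x=1 → posterior Beta(17, 8/3)
obs 7: x=1 → posterior Beta(18, 8/3)
obs 8: x=0 → posterior Beta(18, 11/3)
obs 9: x=0 → posterior Beta(18, 14/3)
obs 10: x=0 → posterior Beta(18, 17/3)

54/71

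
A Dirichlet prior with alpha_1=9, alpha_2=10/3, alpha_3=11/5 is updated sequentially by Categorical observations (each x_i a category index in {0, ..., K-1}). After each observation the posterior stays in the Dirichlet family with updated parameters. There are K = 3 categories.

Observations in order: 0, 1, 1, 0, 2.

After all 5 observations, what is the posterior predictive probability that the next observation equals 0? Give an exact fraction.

165/293

obs 1: x=0 → posterior Dirichlet(10, 10/3, 11/5)
obs 2: x=1 → posterior Dirichlet(10, 13/3, 11/5)
obs 3: x=1 → posterior Dirichlet(10, 16/3, 11/5)
obs 4: x=0 → posterior Dirichlet(11, 16/3, 11/5)
obs 5: x=2 → posterior Dirichlet(11, 16/3, 16/5)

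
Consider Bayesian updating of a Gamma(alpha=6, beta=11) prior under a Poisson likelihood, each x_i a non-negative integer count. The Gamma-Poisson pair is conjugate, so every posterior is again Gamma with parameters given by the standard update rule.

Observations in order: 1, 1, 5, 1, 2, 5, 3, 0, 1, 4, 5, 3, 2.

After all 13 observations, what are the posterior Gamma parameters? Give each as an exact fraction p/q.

alpha=39, beta=24

obs 1: x=1 → posterior Gamma(7, 12)
obs 2: x=1 → posterior Gamma(8, 13)
obs 3: x=5 → posterior Gamma(13, 14)
obs 4: x=1 → posterior Gamma(14, 15)
obs 5: x=2 → posterior Gamma(16, 16)
obs 6: x=5 → posterior Gamma(21, 17)
obs 7: x=3 → posterior Gamma(24, 18)
obs 8: x=0 → posterior Gamma(24, 19)
obs 9: x=1 → posterior Gamma(25, 20)
obs 10: x=4 → posterior Gamma(29, 21)
obs 11: x=5 → posterior Gamma(34, 22)
obs 12: x=3 → posterior Gamma(37, 23)
obs 13: x=2 → posterior Gamma(39, 24)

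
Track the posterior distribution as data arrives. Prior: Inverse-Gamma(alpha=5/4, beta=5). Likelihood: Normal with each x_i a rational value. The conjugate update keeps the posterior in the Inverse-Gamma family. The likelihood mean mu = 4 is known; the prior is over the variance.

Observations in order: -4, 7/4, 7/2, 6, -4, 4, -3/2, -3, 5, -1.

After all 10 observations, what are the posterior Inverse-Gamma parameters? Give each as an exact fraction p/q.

alpha=25/4, beta=4041/32

obs 1: x=-4 → posterior Inverse-Gamma(7/4, 37)
obs 2: x=7/4 → posterior Inverse-Gamma(9/4, 1265/32)
obs 3: x=7/2 → posterior Inverse-Gamma(11/4, 1269/32)
obs 4: x=6 → posterior Inverse-Gamma(13/4, 1333/32)
obs 5: x=-4 → posterior Inverse-Gamma(15/4, 2357/32)
obs 6: x=4 → posterior Inverse-Gamma(17/4, 2357/32)
obs 7: x=-3/2 → posterior Inverse-Gamma(19/4, 2841/32)
obs 8: x=-3 → posterior Inverse-Gamma(21/4, 3625/32)
obs 9: x=5 → posterior Inverse-Gamma(23/4, 3641/32)
obs 10: x=-1 → posterior Inverse-Gamma(25/4, 4041/32)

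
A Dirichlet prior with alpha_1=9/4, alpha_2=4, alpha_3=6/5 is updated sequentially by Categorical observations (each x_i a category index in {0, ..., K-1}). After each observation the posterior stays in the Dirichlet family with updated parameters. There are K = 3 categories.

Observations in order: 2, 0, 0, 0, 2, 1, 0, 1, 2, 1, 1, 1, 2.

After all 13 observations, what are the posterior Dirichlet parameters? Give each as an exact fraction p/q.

obs 1: x=2 → posterior Dirichlet(9/4, 4, 11/5)
obs 2: x=0 → posterior Dirichlet(13/4, 4, 11/5)
obs 3: x=0 → posterior Dirichlet(17/4, 4, 11/5)
obs 4: x=0 → posterior Dirichlet(21/4, 4, 11/5)
obs 5: x=2 → posterior Dirichlet(21/4, 4, 16/5)
obs 6: x=1 → posterior Dirichlet(21/4, 5, 16/5)
obs 7: x=0 → posterior Dirichlet(25/4, 5, 16/5)
obs 8: x=1 → posterior Dirichlet(25/4, 6, 16/5)
obs 9: x=2 → posterior Dirichlet(25/4, 6, 21/5)
obs 10: x=1 → posterior Dirichlet(25/4, 7, 21/5)
obs 11: x=1 → posterior Dirichlet(25/4, 8, 21/5)
obs 12: x=1 → posterior Dirichlet(25/4, 9, 21/5)
obs 13: x=2 → posterior Dirichlet(25/4, 9, 26/5)

alpha_1=25/4, alpha_2=9, alpha_3=26/5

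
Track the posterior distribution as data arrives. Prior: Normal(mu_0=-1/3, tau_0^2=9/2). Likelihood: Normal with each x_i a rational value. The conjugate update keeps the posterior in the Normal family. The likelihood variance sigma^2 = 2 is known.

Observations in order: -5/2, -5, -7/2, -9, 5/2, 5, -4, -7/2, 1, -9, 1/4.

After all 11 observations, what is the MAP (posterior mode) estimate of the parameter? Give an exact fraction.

-3013/1236

obs 1: x=-5/2 → posterior Normal(-11/6, 18/13)
obs 2: x=-5 → posterior Normal(-413/132, 9/11)
obs 3: x=-7/2 → posterior Normal(-301/93, 18/31)
obs 4: x=-9 → posterior Normal(-68/15, 9/20)
obs 5: x=5/2 → posterior Normal(-953/294, 18/49)
obs 6: x=5 → posterior Normal(-683/348, 9/29)
obs 7: x=-4 → posterior Normal(-899/402, 18/67)
obs 8: x=-7/2 → posterior Normal(-136/57, 9/38)
obs 9: x=1 → posterior Normal(-517/255, 18/85)
obs 10: x=-9 → posterior Normal(-380/141, 9/47)
obs 11: x=1/4 → posterior Normal(-3013/1236, 18/103)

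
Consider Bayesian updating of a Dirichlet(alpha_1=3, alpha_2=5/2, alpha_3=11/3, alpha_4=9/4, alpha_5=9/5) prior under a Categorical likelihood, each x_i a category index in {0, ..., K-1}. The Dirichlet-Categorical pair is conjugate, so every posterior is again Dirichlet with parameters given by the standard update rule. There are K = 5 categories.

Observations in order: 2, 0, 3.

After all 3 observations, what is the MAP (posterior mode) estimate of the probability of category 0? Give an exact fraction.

180/673

obs 1: x=2 → posterior Dirichlet(3, 5/2, 14/3, 9/4, 9/5)
obs 2: x=0 → posterior Dirichlet(4, 5/2, 14/3, 9/4, 9/5)
obs 3: x=3 → posterior Dirichlet(4, 5/2, 14/3, 13/4, 9/5)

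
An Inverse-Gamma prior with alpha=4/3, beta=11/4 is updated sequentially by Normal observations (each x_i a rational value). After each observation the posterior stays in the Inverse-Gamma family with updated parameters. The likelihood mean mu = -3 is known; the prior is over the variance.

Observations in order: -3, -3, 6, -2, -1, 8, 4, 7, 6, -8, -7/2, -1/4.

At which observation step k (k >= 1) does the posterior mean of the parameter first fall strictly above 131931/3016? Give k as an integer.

obs 1: x=-3 → posterior Inverse-Gamma(11/6, 11/4)
obs 2: x=-3 → posterior Inverse-Gamma(7/3, 11/4)
obs 3: x=6 → posterior Inverse-Gamma(17/6, 173/4)
obs 4: x=-2 → posterior Inverse-Gamma(10/3, 175/4)
obs 5: x=-1 → posterior Inverse-Gamma(23/6, 183/4)
obs 6: x=8 → posterior Inverse-Gamma(13/3, 425/4)
obs 7: x=4 → posterior Inverse-Gamma(29/6, 523/4)
obs 8: x=7 → posterior Inverse-Gamma(16/3, 723/4)
obs 9: x=6 → posterior Inverse-Gamma(35/6, 885/4)
obs 10: x=-8 → posterior Inverse-Gamma(19/3, 935/4)
obs 11: x=-7/2 → posterior Inverse-Gamma(41/6, 1871/8)
obs 12: x=-1/4 → posterior Inverse-Gamma(22/3, 7605/32)

k = 9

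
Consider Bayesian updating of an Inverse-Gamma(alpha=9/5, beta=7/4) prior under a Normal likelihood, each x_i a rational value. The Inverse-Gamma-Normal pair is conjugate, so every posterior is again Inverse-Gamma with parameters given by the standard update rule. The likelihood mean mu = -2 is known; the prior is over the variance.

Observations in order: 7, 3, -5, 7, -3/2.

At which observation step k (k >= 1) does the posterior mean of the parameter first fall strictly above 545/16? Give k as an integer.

obs 1: x=7 → posterior Inverse-Gamma(23/10, 169/4)
obs 2: x=3 → posterior Inverse-Gamma(14/5, 219/4)
obs 3: x=-5 → posterior Inverse-Gamma(33/10, 237/4)
obs 4: x=7 → posterior Inverse-Gamma(19/5, 399/4)
obs 5: x=-3/2 → posterior Inverse-Gamma(43/10, 799/8)

k = 4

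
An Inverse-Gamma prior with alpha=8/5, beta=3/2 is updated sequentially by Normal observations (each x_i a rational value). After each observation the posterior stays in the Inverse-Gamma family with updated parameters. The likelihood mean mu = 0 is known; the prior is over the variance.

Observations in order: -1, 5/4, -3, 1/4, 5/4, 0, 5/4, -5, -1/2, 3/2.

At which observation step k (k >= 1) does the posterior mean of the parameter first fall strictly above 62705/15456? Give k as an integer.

obs 1: x=-1 → posterior Inverse-Gamma(21/10, 2)
obs 2: x=5/4 → posterior Inverse-Gamma(13/5, 89/32)
obs 3: x=-3 → posterior Inverse-Gamma(31/10, 233/32)
obs 4: x=1/4 → posterior Inverse-Gamma(18/5, 117/16)
obs 5: x=5/4 → posterior Inverse-Gamma(41/10, 259/32)
obs 6: x=0 → posterior Inverse-Gamma(23/5, 259/32)
obs 7: x=5/4 → posterior Inverse-Gamma(51/10, 71/8)
obs 8: x=-5 → posterior Inverse-Gamma(28/5, 171/8)
obs 9: x=-1/2 → posterior Inverse-Gamma(61/10, 43/2)
obs 10: x=3/2 → posterior Inverse-Gamma(33/5, 181/8)

k = 8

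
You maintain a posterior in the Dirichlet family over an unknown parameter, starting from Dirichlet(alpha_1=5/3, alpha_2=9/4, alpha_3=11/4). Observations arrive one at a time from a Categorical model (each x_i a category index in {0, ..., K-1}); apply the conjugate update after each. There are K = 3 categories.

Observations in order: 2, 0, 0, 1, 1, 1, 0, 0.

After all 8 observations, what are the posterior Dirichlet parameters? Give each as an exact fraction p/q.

alpha_1=17/3, alpha_2=21/4, alpha_3=15/4

obs 1: x=2 → posterior Dirichlet(5/3, 9/4, 15/4)
obs 2: x=0 → posterior Dirichlet(8/3, 9/4, 15/4)
obs 3: x=0 → posterior Dirichlet(11/3, 9/4, 15/4)
obs 4: x=1 → posterior Dirichlet(11/3, 13/4, 15/4)
obs 5: x=1 → posterior Dirichlet(11/3, 17/4, 15/4)
obs 6: x=1 → posterior Dirichlet(11/3, 21/4, 15/4)
obs 7: x=0 → posterior Dirichlet(14/3, 21/4, 15/4)
obs 8: x=0 → posterior Dirichlet(17/3, 21/4, 15/4)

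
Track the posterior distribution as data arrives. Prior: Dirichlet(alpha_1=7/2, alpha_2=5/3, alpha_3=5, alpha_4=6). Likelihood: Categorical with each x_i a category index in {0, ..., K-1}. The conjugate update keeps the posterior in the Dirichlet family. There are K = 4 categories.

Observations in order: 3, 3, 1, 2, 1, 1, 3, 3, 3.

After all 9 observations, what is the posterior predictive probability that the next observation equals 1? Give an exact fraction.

obs 1: x=3 → posterior Dirichlet(7/2, 5/3, 5, 7)
obs 2: x=3 → posterior Dirichlet(7/2, 5/3, 5, 8)
obs 3: x=1 → posterior Dirichlet(7/2, 8/3, 5, 8)
obs 4: x=2 → posterior Dirichlet(7/2, 8/3, 6, 8)
obs 5: x=1 → posterior Dirichlet(7/2, 11/3, 6, 8)
obs 6: x=1 → posterior Dirichlet(7/2, 14/3, 6, 8)
obs 7: x=3 → posterior Dirichlet(7/2, 14/3, 6, 9)
obs 8: x=3 → posterior Dirichlet(7/2, 14/3, 6, 10)
obs 9: x=3 → posterior Dirichlet(7/2, 14/3, 6, 11)

28/151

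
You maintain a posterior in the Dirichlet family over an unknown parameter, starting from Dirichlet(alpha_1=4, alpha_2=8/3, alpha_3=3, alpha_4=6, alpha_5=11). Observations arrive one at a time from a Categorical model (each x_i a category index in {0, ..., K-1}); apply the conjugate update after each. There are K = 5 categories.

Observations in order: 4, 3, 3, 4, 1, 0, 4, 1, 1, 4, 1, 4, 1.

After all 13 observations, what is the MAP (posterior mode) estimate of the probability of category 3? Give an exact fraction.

obs 1: x=4 → posterior Dirichlet(4, 8/3, 3, 6, 12)
obs 2: x=3 → posterior Dirichlet(4, 8/3, 3, 7, 12)
obs 3: x=3 → posterior Dirichlet(4, 8/3, 3, 8, 12)
obs 4: x=4 → posterior Dirichlet(4, 8/3, 3, 8, 13)
obs 5: x=1 → posterior Dirichlet(4, 11/3, 3, 8, 13)
obs 6: x=0 → posterior Dirichlet(5, 11/3, 3, 8, 13)
obs 7: x=4 → posterior Dirichlet(5, 11/3, 3, 8, 14)
obs 8: x=1 → posterior Dirichlet(5, 14/3, 3, 8, 14)
obs 9: x=1 → posterior Dirichlet(5, 17/3, 3, 8, 14)
obs 10: x=4 → posterior Dirichlet(5, 17/3, 3, 8, 15)
obs 11: x=1 → posterior Dirichlet(5, 20/3, 3, 8, 15)
obs 12: x=4 → posterior Dirichlet(5, 20/3, 3, 8, 16)
obs 13: x=1 → posterior Dirichlet(5, 23/3, 3, 8, 16)

21/104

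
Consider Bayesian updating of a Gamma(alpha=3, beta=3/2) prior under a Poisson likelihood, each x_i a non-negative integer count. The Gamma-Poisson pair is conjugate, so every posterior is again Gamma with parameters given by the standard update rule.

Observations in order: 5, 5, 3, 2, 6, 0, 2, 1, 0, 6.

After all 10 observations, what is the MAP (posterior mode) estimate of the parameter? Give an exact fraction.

64/23

obs 1: x=5 → posterior Gamma(8, 5/2)
obs 2: x=5 → posterior Gamma(13, 7/2)
obs 3: x=3 → posterior Gamma(16, 9/2)
obs 4: x=2 → posterior Gamma(18, 11/2)
obs 5: x=6 → posterior Gamma(24, 13/2)
obs 6: x=0 → posterior Gamma(24, 15/2)
obs 7: x=2 → posterior Gamma(26, 17/2)
obs 8: x=1 → posterior Gamma(27, 19/2)
obs 9: x=0 → posterior Gamma(27, 21/2)
obs 10: x=6 → posterior Gamma(33, 23/2)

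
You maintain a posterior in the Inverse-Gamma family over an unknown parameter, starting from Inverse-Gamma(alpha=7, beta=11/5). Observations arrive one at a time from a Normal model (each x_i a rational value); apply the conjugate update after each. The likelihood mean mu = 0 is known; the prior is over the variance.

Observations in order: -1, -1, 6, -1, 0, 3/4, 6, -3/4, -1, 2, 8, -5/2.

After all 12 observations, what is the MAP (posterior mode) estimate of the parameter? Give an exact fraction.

obs 1: x=-1 → posterior Inverse-Gamma(15/2, 27/10)
obs 2: x=-1 → posterior Inverse-Gamma(8, 16/5)
obs 3: x=6 → posterior Inverse-Gamma(17/2, 106/5)
obs 4: x=-1 → posterior Inverse-Gamma(9, 217/10)
obs 5: x=0 → posterior Inverse-Gamma(19/2, 217/10)
obs 6: x=3/4 → posterior Inverse-Gamma(10, 3517/160)
obs 7: x=6 → posterior Inverse-Gamma(21/2, 6397/160)
obs 8: x=-3/4 → posterior Inverse-Gamma(11, 3221/80)
obs 9: x=-1 → posterior Inverse-Gamma(23/2, 3261/80)
obs 10: x=2 → posterior Inverse-Gamma(12, 3421/80)
obs 11: x=8 → posterior Inverse-Gamma(25/2, 5981/80)
obs 12: x=-5/2 → posterior Inverse-Gamma(13, 6231/80)

6231/1120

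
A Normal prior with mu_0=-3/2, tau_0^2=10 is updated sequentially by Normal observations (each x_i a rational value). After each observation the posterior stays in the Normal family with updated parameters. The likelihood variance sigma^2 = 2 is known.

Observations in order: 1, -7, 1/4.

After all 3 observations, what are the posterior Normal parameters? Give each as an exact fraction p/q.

mu_0=-121/64, tau_0^2=5/8

obs 1: x=1 → posterior Normal(7/12, 5/3)
obs 2: x=-7 → posterior Normal(-63/22, 10/11)
obs 3: x=1/4 → posterior Normal(-121/64, 5/8)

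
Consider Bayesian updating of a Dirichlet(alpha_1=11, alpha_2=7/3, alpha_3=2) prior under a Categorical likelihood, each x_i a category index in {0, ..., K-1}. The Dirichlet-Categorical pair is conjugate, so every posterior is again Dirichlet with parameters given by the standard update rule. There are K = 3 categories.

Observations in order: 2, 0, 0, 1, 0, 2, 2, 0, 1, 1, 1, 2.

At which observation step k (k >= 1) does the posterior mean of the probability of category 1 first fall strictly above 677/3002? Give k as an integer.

k = 11

obs 1: x=2 → posterior Dirichlet(11, 7/3, 3)
obs 2: x=0 → posterior Dirichlet(12, 7/3, 3)
obs 3: x=0 → posterior Dirichlet(13, 7/3, 3)
obs 4: x=1 → posterior Dirichlet(13, 10/3, 3)
obs 5: x=0 → posterior Dirichlet(14, 10/3, 3)
obs 6: x=2 → posterior Dirichlet(14, 10/3, 4)
obs 7: x=2 → posterior Dirichlet(14, 10/3, 5)
obs 8: x=0 → posterior Dirichlet(15, 10/3, 5)
obs 9: x=1 → posterior Dirichlet(15, 13/3, 5)
obs 10: x=1 → posterior Dirichlet(15, 16/3, 5)
obs 11: x=1 → posterior Dirichlet(15, 19/3, 5)
obs 12: x=2 → posterior Dirichlet(15, 19/3, 6)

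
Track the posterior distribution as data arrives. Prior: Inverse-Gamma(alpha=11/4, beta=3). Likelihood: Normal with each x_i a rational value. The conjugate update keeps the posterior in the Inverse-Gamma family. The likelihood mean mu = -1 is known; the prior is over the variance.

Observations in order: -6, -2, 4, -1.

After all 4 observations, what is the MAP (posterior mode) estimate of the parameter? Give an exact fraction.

114/23

obs 1: x=-6 → posterior Inverse-Gamma(13/4, 31/2)
obs 2: x=-2 → posterior Inverse-Gamma(15/4, 16)
obs 3: x=4 → posterior Inverse-Gamma(17/4, 57/2)
obs 4: x=-1 → posterior Inverse-Gamma(19/4, 57/2)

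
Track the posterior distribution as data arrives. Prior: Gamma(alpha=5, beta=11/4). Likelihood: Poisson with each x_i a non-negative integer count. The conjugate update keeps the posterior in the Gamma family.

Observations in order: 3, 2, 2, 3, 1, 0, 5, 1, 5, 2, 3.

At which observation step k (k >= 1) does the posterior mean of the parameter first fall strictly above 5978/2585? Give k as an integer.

k = 11

obs 1: x=3 → posterior Gamma(8, 15/4)
obs 2: x=2 → posterior Gamma(10, 19/4)
obs 3: x=2 → posterior Gamma(12, 23/4)
obs 4: x=3 → posterior Gamma(15, 27/4)
obs 5: x=1 → posterior Gamma(16, 31/4)
obs 6: x=0 → posterior Gamma(16, 35/4)
obs 7: x=5 → posterior Gamma(21, 39/4)
obs 8: x=1 → posterior Gamma(22, 43/4)
obs 9: x=5 → posterior Gamma(27, 47/4)
obs 10: x=2 → posterior Gamma(29, 51/4)
obs 11: x=3 → posterior Gamma(32, 55/4)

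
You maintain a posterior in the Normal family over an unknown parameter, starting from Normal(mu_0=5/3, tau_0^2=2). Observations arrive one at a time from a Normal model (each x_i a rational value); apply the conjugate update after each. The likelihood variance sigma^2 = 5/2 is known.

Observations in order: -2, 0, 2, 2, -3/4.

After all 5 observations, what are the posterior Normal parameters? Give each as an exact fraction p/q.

obs 1: x=-2 → posterior Normal(1/27, 10/9)
obs 2: x=0 → posterior Normal(1/39, 10/13)
obs 3: x=2 → posterior Normal(25/51, 10/17)
obs 4: x=2 → posterior Normal(7/9, 10/21)
obs 5: x=-3/4 → posterior Normal(8/15, 2/5)

mu_0=8/15, tau_0^2=2/5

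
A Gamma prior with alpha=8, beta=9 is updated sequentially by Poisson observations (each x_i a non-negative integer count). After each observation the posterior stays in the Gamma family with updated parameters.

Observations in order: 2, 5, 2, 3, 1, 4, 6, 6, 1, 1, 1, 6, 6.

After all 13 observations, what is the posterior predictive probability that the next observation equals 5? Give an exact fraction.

24435534673955828094428369338097718544410348994076937088619160487990243885056/415419284132315712417280030850401847268465234537470378097327641202361494857303

obs 1: x=2 → posterior Gamma(10, 10)
obs 2: x=5 → posterior Gamma(15, 11)
obs 3: x=2 → posterior Gamma(17, 12)
obs 4: x=3 → posterior Gamma(20, 13)
obs 5: x=1 → posterior Gamma(21, 14)
obs 6: x=4 → posterior Gamma(25, 15)
obs 7: x=6 → posterior Gamma(31, 16)
obs 8: x=6 → posterior Gamma(37, 17)
obs 9: x=1 → posterior Gamma(38, 18)
obs 10: x=1 → posterior Gamma(39, 19)
obs 11: x=1 → posterior Gamma(40, 20)
obs 12: x=6 → posterior Gamma(46, 21)
obs 13: x=6 → posterior Gamma(52, 22)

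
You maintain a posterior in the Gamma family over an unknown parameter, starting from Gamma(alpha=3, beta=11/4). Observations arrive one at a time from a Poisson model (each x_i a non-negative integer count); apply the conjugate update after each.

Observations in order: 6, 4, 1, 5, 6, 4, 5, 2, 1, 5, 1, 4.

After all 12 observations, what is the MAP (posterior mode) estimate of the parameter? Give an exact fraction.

obs 1: x=6 → posterior Gamma(9, 15/4)
obs 2: x=4 → posterior Gamma(13, 19/4)
obs 3: x=1 → posterior Gamma(14, 23/4)
obs 4: x=5 → posterior Gamma(19, 27/4)
obs 5: x=6 → posterior Gamma(25, 31/4)
obs 6: x=4 → posterior Gamma(29, 35/4)
obs 7: x=5 → posterior Gamma(34, 39/4)
obs 8: x=2 → posterior Gamma(36, 43/4)
obs 9: x=1 → posterior Gamma(37, 47/4)
obs 10: x=5 → posterior Gamma(42, 51/4)
obs 11: x=1 → posterior Gamma(43, 55/4)
obs 12: x=4 → posterior Gamma(47, 59/4)

184/59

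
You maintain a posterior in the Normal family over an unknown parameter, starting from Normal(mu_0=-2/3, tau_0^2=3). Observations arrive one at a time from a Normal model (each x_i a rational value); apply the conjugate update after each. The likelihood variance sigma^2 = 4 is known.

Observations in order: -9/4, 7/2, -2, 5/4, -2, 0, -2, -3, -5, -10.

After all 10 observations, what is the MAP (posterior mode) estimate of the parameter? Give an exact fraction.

obs 1: x=-9/4 → posterior Normal(-113/84, 12/7)
obs 2: x=7/2 → posterior Normal(13/120, 6/5)
obs 3: x=-2 → posterior Normal(-59/156, 12/13)
obs 4: x=5/4 → posterior Normal(-7/96, 3/4)
obs 5: x=-2 → posterior Normal(-43/114, 12/19)
obs 6: x=0 → posterior Normal(-43/132, 6/11)
obs 7: x=-2 → posterior Normal(-79/150, 12/25)
obs 8: x=-3 → posterior Normal(-19/24, 3/7)
obs 9: x=-5 → posterior Normal(-223/186, 12/31)
obs 10: x=-10 → posterior Normal(-403/204, 6/17)

-403/204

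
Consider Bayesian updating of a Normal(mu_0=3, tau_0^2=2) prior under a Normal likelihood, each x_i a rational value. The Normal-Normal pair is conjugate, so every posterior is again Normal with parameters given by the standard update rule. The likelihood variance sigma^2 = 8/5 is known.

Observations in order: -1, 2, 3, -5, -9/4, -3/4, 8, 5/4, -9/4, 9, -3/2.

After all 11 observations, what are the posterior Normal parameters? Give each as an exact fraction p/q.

obs 1: x=-1 → posterior Normal(7/9, 8/9)
obs 2: x=2 → posterior Normal(17/14, 4/7)
obs 3: x=3 → posterior Normal(32/19, 8/19)
obs 4: x=-5 → posterior Normal(7/24, 1/3)
obs 5: x=-9/4 → posterior Normal(-17/116, 8/29)
obs 6: x=-3/4 → posterior Normal(-4/17, 4/17)
obs 7: x=8 → posterior Normal(32/39, 8/39)
obs 8: x=5/4 → posterior Normal(153/176, 2/11)
obs 9: x=-9/4 → posterior Normal(27/49, 8/49)
obs 10: x=9 → posterior Normal(4/3, 4/27)
obs 11: x=-3/2 → posterior Normal(129/118, 8/59)

mu_0=129/118, tau_0^2=8/59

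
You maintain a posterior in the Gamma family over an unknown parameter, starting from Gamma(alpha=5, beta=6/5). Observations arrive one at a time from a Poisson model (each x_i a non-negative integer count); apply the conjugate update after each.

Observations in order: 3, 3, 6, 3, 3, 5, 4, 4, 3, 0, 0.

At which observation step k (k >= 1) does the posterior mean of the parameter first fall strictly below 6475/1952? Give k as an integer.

obs 1: x=3 → posterior Gamma(8, 11/5)
obs 2: x=3 → posterior Gamma(11, 16/5)
obs 3: x=6 → posterior Gamma(17, 21/5)
obs 4: x=3 → posterior Gamma(20, 26/5)
obs 5: x=3 → posterior Gamma(23, 31/5)
obs 6: x=5 → posterior Gamma(28, 36/5)
obs 7: x=4 → posterior Gamma(32, 41/5)
obs 8: x=4 → posterior Gamma(36, 46/5)
obs 9: x=3 → posterior Gamma(39, 51/5)
obs 10: x=0 → posterior Gamma(39, 56/5)
obs 11: x=0 → posterior Gamma(39, 61/5)

k = 11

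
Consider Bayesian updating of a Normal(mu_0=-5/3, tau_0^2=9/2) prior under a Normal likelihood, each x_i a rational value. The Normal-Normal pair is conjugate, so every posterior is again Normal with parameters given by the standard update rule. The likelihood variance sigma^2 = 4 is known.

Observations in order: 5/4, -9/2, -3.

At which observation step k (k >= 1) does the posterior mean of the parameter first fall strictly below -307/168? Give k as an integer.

k = 3

obs 1: x=5/4 → posterior Normal(-25/204, 36/17)
obs 2: x=-9/2 → posterior Normal(-511/312, 18/13)
obs 3: x=-3 → posterior Normal(-167/84, 36/35)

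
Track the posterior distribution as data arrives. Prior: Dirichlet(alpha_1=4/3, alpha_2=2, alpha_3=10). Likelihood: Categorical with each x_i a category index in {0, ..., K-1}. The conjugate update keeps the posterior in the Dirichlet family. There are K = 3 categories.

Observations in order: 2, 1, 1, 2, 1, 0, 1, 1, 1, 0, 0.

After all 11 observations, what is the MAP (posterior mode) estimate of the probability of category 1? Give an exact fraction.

obs 1: x=2 → posterior Dirichlet(4/3, 2, 11)
obs 2: x=1 → posterior Dirichlet(4/3, 3, 11)
obs 3: x=1 → posterior Dirichlet(4/3, 4, 11)
obs 4: x=2 → posterior Dirichlet(4/3, 4, 12)
obs 5: x=1 → posterior Dirichlet(4/3, 5, 12)
obs 6: x=0 → posterior Dirichlet(7/3, 5, 12)
obs 7: x=1 → posterior Dirichlet(7/3, 6, 12)
obs 8: x=1 → posterior Dirichlet(7/3, 7, 12)
obs 9: x=1 → posterior Dirichlet(7/3, 8, 12)
obs 10: x=0 → posterior Dirichlet(10/3, 8, 12)
obs 11: x=0 → posterior Dirichlet(13/3, 8, 12)

21/64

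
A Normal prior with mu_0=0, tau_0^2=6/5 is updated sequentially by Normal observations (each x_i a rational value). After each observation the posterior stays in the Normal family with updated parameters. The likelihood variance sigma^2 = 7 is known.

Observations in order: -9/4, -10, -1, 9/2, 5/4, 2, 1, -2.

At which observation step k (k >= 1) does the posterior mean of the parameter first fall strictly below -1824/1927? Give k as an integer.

k = 2

obs 1: x=-9/4 → posterior Normal(-27/82, 42/41)
obs 2: x=-10 → posterior Normal(-147/94, 42/47)
obs 3: x=-1 → posterior Normal(-3/2, 42/53)
obs 4: x=9/2 → posterior Normal(-105/118, 42/59)
obs 5: x=5/4 → posterior Normal(-9/13, 42/65)
obs 6: x=2 → posterior Normal(-33/71, 42/71)
obs 7: x=1 → posterior Normal(-27/77, 6/11)
obs 8: x=-2 → posterior Normal(-39/83, 42/83)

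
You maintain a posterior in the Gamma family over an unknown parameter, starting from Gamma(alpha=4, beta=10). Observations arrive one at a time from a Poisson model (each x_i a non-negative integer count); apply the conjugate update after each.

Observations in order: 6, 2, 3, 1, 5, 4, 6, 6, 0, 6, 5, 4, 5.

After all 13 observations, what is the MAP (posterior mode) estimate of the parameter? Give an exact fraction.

56/23

obs 1: x=6 → posterior Gamma(10, 11)
obs 2: x=2 → posterior Gamma(12, 12)
obs 3: x=3 → posterior Gamma(15, 13)
obs 4: x=1 → posterior Gamma(16, 14)
obs 5: x=5 → posterior Gamma(21, 15)
obs 6: x=4 → posterior Gamma(25, 16)
obs 7: x=6 → posterior Gamma(31, 17)
obs 8: x=6 → posterior Gamma(37, 18)
obs 9: x=0 → posterior Gamma(37, 19)
obs 10: x=6 → posterior Gamma(43, 20)
obs 11: x=5 → posterior Gamma(48, 21)
obs 12: x=4 → posterior Gamma(52, 22)
obs 13: x=5 → posterior Gamma(57, 23)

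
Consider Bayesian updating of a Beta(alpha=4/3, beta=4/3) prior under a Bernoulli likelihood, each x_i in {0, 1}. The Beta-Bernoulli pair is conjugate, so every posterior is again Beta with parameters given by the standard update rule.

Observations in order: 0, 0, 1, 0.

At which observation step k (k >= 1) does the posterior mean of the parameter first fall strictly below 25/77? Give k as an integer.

obs 1: x=0 → posterior Beta(4/3, 7/3)
obs 2: x=0 → posterior Beta(4/3, 10/3)
obs 3: x=1 → posterior Beta(7/3, 10/3)
obs 4: x=0 → posterior Beta(7/3, 13/3)

k = 2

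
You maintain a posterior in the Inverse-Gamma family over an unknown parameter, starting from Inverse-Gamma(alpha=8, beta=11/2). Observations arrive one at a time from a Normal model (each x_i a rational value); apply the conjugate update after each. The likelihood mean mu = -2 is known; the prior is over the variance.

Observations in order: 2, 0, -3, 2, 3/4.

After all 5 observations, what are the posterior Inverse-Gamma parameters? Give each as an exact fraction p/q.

alpha=21/2, beta=889/32

obs 1: x=2 → posterior Inverse-Gamma(17/2, 27/2)
obs 2: x=0 → posterior Inverse-Gamma(9, 31/2)
obs 3: x=-3 → posterior Inverse-Gamma(19/2, 16)
obs 4: x=2 → posterior Inverse-Gamma(10, 24)
obs 5: x=3/4 → posterior Inverse-Gamma(21/2, 889/32)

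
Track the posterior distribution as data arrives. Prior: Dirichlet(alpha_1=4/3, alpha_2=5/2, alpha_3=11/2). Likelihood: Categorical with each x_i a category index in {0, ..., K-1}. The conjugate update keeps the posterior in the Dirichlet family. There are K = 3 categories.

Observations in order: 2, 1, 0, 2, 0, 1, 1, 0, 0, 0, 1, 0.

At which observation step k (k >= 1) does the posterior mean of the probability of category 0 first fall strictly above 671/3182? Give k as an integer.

obs 1: x=2 → posterior Dirichlet(4/3, 5/2, 13/2)
obs 2: x=1 → posterior Dirichlet(4/3, 7/2, 13/2)
obs 3: x=0 → posterior Dirichlet(7/3, 7/2, 13/2)
obs 4: x=2 → posterior Dirichlet(7/3, 7/2, 15/2)
obs 5: x=0 → posterior Dirichlet(10/3, 7/2, 15/2)
obs 6: x=1 → posterior Dirichlet(10/3, 9/2, 15/2)
obs 7: x=1 → posterior Dirichlet(10/3, 11/2, 15/2)
obs 8: x=0 → posterior Dirichlet(13/3, 11/2, 15/2)
obs 9: x=0 → posterior Dirichlet(16/3, 11/2, 15/2)
obs 10: x=0 → posterior Dirichlet(19/3, 11/2, 15/2)
obs 11: x=1 → posterior Dirichlet(19/3, 13/2, 15/2)
obs 12: x=0 → posterior Dirichlet(22/3, 13/2, 15/2)

k = 5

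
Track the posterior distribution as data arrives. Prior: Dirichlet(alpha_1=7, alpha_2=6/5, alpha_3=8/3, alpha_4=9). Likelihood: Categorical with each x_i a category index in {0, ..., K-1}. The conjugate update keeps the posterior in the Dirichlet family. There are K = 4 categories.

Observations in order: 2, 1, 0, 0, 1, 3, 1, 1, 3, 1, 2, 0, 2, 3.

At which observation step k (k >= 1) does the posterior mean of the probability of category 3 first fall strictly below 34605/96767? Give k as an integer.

k = 11

obs 1: x=2 → posterior Dirichlet(7, 6/5, 11/3, 9)
obs 2: x=1 → posterior Dirichlet(7, 11/5, 11/3, 9)
obs 3: x=0 → posterior Dirichlet(8, 11/5, 11/3, 9)
obs 4: x=0 → posterior Dirichlet(9, 11/5, 11/3, 9)
obs 5: x=1 → posterior Dirichlet(9, 16/5, 11/3, 9)
obs 6: x=3 → posterior Dirichlet(9, 16/5, 11/3, 10)
obs 7: x=1 → posterior Dirichlet(9, 21/5, 11/3, 10)
obs 8: x=1 → posterior Dirichlet(9, 26/5, 11/3, 10)
obs 9: x=3 → posterior Dirichlet(9, 26/5, 11/3, 11)
obs 10: x=1 → posterior Dirichlet(9, 31/5, 11/3, 11)
obs 11: x=2 → posterior Dirichlet(9, 31/5, 14/3, 11)
obs 12: x=0 → posterior Dirichlet(10, 31/5, 14/3, 11)
obs 13: x=2 → posterior Dirichlet(10, 31/5, 17/3, 11)
obs 14: x=3 → posterior Dirichlet(10, 31/5, 17/3, 12)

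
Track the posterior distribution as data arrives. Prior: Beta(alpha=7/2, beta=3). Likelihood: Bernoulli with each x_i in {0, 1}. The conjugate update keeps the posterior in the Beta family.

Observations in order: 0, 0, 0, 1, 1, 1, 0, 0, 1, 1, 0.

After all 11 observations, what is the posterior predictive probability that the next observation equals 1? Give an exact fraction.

obs 1: x=0 → posterior Beta(7/2, 4)
obs 2: x=0 → posterior Beta(7/2, 5)
obs 3: x=0 → posterior Beta(7/2, 6)
obs 4: x=1 → posterior Beta(9/2, 6)
obs 5: x=1 → posterior Beta(11/2, 6)
obs 6: x=1 → posterior Beta(13/2, 6)
obs 7: x=0 → posterior Beta(13/2, 7)
obs 8: x=0 → posterior Beta(13/2, 8)
obs 9: x=1 → posterior Beta(15/2, 8)
obs 10: x=1 → posterior Beta(17/2, 8)
obs 11: x=0 → posterior Beta(17/2, 9)

17/35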